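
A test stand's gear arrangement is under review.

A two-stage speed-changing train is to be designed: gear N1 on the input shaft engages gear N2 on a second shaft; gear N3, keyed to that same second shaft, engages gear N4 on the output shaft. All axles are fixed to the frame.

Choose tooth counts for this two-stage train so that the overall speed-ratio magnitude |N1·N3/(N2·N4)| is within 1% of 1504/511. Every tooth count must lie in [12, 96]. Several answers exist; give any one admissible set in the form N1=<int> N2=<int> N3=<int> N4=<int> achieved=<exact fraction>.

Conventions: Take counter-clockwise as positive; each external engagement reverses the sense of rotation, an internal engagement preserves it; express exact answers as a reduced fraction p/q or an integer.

topology: fixed-axis compound train — 2 stages, target 1504/511
target = 1504/511 in lowest terms: an exact hit needs N1·N3 = k·1504 and N2·N4 = k·511 for one integer k, every count in [12, 96]; additionally prefer no 1:1 stage (N1 ≠ N2, N3 ≠ N4)
k = 1: no 1:1-free in-range split of k·1504 and k·511 into factor pairs; take k = 2
k = 2: N1·N3 = 3008 = 32·94, N2·N4 = 1022 = 14·73
achieved = 32·94/(14·73) = 1504/511; |achieved − target| = 0 ≤ 376/12775 ✓

N1=32 N2=14 N3=94 N4=73 achieved=1504/511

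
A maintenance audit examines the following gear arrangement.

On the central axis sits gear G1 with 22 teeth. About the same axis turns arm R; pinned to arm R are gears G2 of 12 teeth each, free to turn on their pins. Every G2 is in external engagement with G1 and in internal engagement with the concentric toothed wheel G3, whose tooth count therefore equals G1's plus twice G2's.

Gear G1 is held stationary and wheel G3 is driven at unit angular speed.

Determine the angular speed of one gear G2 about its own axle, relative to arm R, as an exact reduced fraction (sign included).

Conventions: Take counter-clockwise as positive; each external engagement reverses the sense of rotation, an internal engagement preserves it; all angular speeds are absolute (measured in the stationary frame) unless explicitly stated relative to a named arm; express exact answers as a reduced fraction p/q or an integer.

253/204

topology: planetary set — G1 22T / G2 12T / G3 46T, arm = carrier (Willis)
ring teeth: 22 + 2·12 = 46
22(ω_sun−ω_arm) = −46(ω_ring−ω_arm),  ω_sun = 0, ω_ring = 1
22(0−ω_arm) = −46(1−ω_arm)  ⇒  68·ω_arm = 46  ⇒  ω_arm = 23/34
sun–planet mesh: 22·(0−23/34) = −12·(ω_p−ω_arm)  ⇒  ω_p−ω_arm = 253/204
exact speed ratio = 253/204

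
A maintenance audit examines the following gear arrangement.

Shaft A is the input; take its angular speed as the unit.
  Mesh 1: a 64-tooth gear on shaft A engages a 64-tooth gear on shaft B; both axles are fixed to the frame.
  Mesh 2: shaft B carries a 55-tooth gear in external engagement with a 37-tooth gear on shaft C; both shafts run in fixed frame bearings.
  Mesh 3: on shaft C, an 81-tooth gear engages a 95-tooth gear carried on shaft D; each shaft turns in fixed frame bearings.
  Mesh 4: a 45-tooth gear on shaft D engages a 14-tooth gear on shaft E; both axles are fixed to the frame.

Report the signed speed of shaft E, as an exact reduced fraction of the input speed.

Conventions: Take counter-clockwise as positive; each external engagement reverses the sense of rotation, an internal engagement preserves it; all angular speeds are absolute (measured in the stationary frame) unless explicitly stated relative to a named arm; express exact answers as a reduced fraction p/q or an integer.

40095/9842

4-mesh fixed-axis compound train (all bearings frame-fixed)
mesh 1 [64T→64T]: |ω|/ω_in = 1×64/64 = 1, sense flips to −
mesh 2 [55T→37T]: |ω|/ω_in = 1×55/37 = 55/37, sense flips to +
mesh 3 [81T→95T]: |ω|/ω_in = (55/37)×81/95 = 891/703, sense flips to −
mesh 4 [45T→14T]: |ω|/ω_in = (891/703)×45/14 = 40095/9842, sense flips to +
signed output speed (× input speed) = 40095/9842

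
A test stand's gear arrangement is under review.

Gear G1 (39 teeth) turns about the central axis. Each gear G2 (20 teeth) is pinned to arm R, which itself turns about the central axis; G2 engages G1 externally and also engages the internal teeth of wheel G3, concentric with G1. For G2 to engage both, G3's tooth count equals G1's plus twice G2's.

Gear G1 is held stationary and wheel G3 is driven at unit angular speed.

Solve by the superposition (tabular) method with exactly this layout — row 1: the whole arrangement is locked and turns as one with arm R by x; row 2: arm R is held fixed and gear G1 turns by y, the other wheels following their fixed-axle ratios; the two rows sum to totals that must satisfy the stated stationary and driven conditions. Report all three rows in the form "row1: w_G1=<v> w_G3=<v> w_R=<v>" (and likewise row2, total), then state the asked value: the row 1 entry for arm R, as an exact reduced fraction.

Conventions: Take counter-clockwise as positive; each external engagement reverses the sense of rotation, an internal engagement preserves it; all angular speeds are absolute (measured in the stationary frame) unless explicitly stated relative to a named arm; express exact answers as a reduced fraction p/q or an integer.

planetary set (39T centre, 20T on arm, 79T internal) — Willis relation
row 1 (train locked, turned with arm): all members turn x
row 2 — arm fixed, fixed-axis ratios: sun y, ring −(39/79)·y, arm 0
boundary: total ω_sun = x + y = 0 and total ω_ring = x − (39/79)·y = 1  ⇒  y = -79/118, x = 79/118
row 2 ring = −(39/79)·(-79/118) = 39/118
totals (row 1 + row 2): sun 79/118 + (-79/118) = 0, ring 79/118 + 39/118 = 1, arm 79/118 + 0 = 79/118
asked cell (row1, arm) = 79/118

row1: w_G1=79/118 w_G3=79/118 w_R=79/118
row2: w_G1=-79/118 w_G3=39/118 w_R=0
total: w_G1=0 w_G3=1 w_R=79/118
asked value: 79/118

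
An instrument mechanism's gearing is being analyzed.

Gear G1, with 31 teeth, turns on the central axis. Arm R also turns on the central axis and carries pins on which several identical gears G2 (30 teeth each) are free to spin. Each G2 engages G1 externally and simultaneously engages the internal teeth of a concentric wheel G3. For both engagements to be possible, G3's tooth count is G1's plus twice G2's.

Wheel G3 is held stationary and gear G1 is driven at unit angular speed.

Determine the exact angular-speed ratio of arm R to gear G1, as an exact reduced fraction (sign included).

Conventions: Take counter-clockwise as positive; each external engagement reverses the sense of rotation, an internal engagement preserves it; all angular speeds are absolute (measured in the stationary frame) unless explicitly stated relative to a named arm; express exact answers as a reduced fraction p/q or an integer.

planetary set (31T centre, 30T on arm, 91T internal) — Willis relation
ring teeth: 31 + 2·30 = 91
31(ω_sun−ω_arm) = −91(ω_ring−ω_arm),  ω_ring = 0, ω_sun = 1
31(1−ω_arm) = −91(0−ω_arm)  ⇒  122·ω_arm = 31  ⇒  ω_arm = 31/122
ω_out/ω_in = 31/122

31/122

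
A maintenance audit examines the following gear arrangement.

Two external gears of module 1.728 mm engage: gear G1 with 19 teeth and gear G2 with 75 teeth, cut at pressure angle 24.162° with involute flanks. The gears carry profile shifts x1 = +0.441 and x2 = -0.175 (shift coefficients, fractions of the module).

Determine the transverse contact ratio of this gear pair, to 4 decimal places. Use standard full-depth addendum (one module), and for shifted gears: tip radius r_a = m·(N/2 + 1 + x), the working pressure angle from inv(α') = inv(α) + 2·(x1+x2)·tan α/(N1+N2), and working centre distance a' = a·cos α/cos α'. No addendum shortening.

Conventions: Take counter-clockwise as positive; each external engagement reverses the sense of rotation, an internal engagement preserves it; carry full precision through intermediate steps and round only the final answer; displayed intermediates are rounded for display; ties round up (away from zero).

single-mesh involute tooth geometry (19T engaging 75T at module 1.728)
base radii: r_b1 = 14.977824, r_b2 = 59.122988
tip radii: r_a1 = 18.906048, r_a2 = 66.225600
inv(α') = inv(24.162°) + 2·(+0.441-0.175)·tan α/(19+75) = 0.02945343  ⇒  α' = 24.86160°
a' = a·cos α / cos α' = 81.2160·cos 24.162°/cos 24.86160° = 81.669450
action lengths: √(r_a1²−r_b1²) = 11.537047, √(r_a2²−r_b2²) = 29.837936
base pitch p_b = π·m·cos α = 4.953076
CR = (11.537047 + 29.837936 − 81.669450·sin 24.86160°)/4.953076 = 1.421111
contact ratio ≈ 1.4211

1.4211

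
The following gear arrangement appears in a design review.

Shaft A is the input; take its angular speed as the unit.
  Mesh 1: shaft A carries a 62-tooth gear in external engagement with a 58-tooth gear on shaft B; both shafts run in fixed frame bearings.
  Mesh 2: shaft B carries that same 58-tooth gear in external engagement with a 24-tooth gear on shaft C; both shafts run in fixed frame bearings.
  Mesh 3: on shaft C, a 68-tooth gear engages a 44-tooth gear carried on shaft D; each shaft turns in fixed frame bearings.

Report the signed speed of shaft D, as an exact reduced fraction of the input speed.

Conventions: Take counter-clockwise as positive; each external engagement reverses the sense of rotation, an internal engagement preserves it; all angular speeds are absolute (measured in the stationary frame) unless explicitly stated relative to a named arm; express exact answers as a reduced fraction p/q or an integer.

-527/132

3-mesh fixed-axis compound train (all bearings frame-fixed)
mesh 1 [62T→58T]: |ω|/ω_in = 1×62/58 = 31/29, sense flips to −
mesh 2 [58T→24T]: |ω|/ω_in = (31/29)×58/24 = 31/12, sense flips to +
mesh 3 [68T→44T]: |ω|/ω_in = (31/12)×68/44 = 527/132, sense flips to −
signed output speed (× input speed) = -527/132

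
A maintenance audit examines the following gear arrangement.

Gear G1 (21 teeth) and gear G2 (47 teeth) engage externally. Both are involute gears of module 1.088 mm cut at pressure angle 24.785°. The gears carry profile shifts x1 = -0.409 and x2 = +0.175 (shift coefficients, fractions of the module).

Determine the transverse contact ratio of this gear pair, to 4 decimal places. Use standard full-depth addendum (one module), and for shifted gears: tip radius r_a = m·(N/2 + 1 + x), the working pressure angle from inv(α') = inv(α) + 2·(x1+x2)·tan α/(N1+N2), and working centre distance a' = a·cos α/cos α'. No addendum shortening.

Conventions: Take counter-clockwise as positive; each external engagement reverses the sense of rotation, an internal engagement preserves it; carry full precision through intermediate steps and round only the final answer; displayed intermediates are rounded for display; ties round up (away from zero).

1.5387

single-mesh involute tooth geometry (21T engaging 47T at module 1.088)
base radii: r_b1 = 10.371704, r_b2 = 23.212861
tip radii: r_a1 = 12.067008, r_a2 = 26.846400
inv(α') = inv(24.785°) + 2·(-0.409+0.175)·tan α/(21+47) = 0.02598945  ⇒  α' = 23.89537°
a' = a·cos α / cos α' = 36.9920·cos 24.785°/cos 23.89537° = 36.733080
action lengths: √(r_a1²−r_b1²) = 6.167693, √(r_a2²−r_b2²) = 13.486744
base pitch p_b = π·m·cos α = 3.103207
CR = (6.167693 + 13.486744 − 36.733080·sin 23.89537°)/3.103207 = 1.538748
contact ratio ≈ 1.5387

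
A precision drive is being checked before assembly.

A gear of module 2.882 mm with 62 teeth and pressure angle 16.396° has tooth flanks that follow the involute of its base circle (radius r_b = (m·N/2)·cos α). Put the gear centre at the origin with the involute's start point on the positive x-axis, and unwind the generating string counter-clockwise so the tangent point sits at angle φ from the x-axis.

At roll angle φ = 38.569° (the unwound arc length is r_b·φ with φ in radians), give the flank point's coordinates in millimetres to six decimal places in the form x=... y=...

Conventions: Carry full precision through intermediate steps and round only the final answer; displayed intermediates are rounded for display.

x=102.982670 y=8.326119

single-mesh involute tooth geometry (62T wheel at module 2.882)
pitch radius r_p = m·N/2 = 2.882·62/2 = 89.342000
base radius r_b = r_p·cos α = 89.342000·cos 16.396° = 85.708790
roll angle φ = 38.569° = 0.67315604 rad
x = r_b·(cos φ + φ·sin φ) = 102.982670
y = r_b·(sin φ − φ·cos φ) = 8.326119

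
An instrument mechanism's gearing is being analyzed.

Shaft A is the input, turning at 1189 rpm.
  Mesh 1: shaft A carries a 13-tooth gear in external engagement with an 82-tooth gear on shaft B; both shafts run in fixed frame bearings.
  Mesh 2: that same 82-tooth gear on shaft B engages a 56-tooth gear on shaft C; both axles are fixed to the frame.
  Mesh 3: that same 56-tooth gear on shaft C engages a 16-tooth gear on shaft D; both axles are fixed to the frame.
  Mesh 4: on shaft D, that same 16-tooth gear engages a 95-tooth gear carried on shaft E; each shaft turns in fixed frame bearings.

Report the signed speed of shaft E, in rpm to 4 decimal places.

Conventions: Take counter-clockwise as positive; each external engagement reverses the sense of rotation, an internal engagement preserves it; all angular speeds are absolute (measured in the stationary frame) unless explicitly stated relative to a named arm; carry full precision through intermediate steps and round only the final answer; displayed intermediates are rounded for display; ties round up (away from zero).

recognized (5 fixed axles, 4 meshes): fixed-axis compound train
mesh 1 [13T→82T]: ω = 1189.0000×13/82 = 188.5000 rpm, sense flips to −
mesh 2 [82T→56T]: ω = 188.5000×82/56 = 276.0179 rpm, sense flips to +
mesh 3 [56T→16T]: ω = 276.0179×56/16 = 966.0625 rpm, sense flips to −
mesh 4 [16T→95T]: ω = 966.0625×16/95 = 162.7053 rpm, sense flips to +
signed output speed = +162.7053 rpm

+162.7053 rpm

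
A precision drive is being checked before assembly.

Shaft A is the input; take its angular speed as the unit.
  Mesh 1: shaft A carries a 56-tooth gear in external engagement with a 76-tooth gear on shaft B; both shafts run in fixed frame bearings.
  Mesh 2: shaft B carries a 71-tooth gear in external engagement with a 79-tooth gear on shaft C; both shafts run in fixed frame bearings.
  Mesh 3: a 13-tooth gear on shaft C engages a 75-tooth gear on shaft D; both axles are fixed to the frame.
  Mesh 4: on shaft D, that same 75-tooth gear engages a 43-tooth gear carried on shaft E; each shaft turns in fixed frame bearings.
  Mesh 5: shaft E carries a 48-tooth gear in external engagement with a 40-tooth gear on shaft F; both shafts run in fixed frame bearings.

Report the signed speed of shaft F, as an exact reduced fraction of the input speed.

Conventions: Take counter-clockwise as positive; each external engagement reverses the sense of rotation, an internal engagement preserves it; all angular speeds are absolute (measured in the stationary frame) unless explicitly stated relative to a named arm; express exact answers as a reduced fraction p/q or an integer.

-77532/322715

5-mesh fixed-axis compound train (all bearings frame-fixed)
mesh 1 [56T→76T]: |ω|/ω_in = 1×56/76 = 14/19, sense flips to −
mesh 2 [71T→79T]: |ω|/ω_in = (14/19)×71/79 = 994/1501, sense flips to +
mesh 3 [13T→75T]: |ω|/ω_in = (994/1501)×13/75 = 12922/112575, sense flips to −
mesh 4 [75T→43T]: |ω|/ω_in = (12922/112575)×75/43 = 12922/64543, sense flips to +
mesh 5 [48T→40T]: |ω|/ω_in = (12922/64543)×48/40 = 77532/322715, sense flips to −
signed output speed (× input speed) = -77532/322715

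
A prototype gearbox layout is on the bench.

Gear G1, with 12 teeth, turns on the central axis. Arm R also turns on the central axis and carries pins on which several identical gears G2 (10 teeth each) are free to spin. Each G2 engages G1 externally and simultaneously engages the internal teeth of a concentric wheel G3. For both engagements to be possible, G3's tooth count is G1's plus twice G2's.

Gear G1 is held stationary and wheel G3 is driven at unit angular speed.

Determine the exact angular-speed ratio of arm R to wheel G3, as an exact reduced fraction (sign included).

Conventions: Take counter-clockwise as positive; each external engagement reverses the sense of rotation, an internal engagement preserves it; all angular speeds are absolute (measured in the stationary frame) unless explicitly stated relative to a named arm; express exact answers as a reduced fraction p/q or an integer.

8/11

class = planetary set [G3 = 12+2·10 = 32; Willis about the carrier]
ring teeth: 12 + 2·10 = 32
12(ω_sun−ω_arm) = −32(ω_ring−ω_arm),  ω_sun = 0, ω_ring = 1
12(0−ω_arm) = −32(1−ω_arm)  ⇒  44·ω_arm = 32  ⇒  ω_arm = 8/11
ω_out/ω_in = 8/11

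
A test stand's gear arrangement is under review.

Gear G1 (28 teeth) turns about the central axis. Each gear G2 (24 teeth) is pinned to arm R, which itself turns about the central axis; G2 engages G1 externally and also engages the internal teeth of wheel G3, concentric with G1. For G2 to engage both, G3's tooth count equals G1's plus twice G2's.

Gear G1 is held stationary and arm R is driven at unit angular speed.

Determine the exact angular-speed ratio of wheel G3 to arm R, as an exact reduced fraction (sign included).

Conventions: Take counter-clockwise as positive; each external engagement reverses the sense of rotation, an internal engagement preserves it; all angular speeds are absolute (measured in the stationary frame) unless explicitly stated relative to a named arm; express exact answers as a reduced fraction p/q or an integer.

topology: planetary set — G1 28T / G2 24T / G3 76T, arm = carrier (Willis)
ring teeth: 28 + 2·24 = 76
28(ω_sun−ω_arm) = −76(ω_ring−ω_arm),  ω_sun = 0, ω_arm = 1
ω_ring = 1 − (28/76)(0−1) = 26/19
ω_out/ω_in = 26/19

26/19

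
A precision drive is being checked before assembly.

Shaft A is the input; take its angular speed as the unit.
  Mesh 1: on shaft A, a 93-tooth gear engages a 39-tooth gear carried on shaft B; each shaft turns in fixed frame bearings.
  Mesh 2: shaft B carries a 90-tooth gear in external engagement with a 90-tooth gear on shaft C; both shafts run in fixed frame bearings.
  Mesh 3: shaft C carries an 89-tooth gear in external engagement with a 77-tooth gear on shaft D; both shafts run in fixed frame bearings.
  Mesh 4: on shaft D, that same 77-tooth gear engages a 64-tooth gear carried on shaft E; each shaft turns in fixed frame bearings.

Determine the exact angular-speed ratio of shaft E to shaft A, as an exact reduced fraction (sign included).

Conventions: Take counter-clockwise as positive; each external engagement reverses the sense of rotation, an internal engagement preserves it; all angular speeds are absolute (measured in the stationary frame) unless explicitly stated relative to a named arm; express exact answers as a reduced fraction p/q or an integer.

class = fixed-axis compound train [4 meshes; 4 ratios multiply, 4 sense flips]
mesh 1 [93T→39T]: running ratio 31/13, sense −
mesh 2 [90T→90T]: running ratio 31/13, sense +
mesh 3 [89T→77T]: running ratio 2759/1001, sense −
mesh 4 [77T→64T]: running ratio 2759/832, sense +
ω_out/ω_in = 2759/832

2759/832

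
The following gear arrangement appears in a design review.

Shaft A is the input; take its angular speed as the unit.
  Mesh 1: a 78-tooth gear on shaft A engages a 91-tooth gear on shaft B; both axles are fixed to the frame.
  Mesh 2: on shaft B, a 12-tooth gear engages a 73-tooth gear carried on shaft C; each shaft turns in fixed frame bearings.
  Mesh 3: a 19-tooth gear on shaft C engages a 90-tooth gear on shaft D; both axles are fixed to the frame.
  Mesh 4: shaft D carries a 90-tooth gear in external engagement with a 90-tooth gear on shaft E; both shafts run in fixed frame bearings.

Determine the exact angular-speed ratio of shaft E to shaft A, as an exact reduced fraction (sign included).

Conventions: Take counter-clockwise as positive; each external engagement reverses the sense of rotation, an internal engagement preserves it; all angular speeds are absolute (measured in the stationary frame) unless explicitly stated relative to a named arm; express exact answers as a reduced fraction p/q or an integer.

class = fixed-axis compound train [4 meshes; 4 ratios multiply, 4 sense flips]
mesh 1 [78T→91T]: running ratio 6/7, sense −
mesh 2 [12T→73T]: running ratio 72/511, sense +
mesh 3 [19T→90T]: running ratio 76/2555, sense −
mesh 4 [90T→90T]: running ratio 76/2555, sense +
ω_out/ω_in = 76/2555

76/2555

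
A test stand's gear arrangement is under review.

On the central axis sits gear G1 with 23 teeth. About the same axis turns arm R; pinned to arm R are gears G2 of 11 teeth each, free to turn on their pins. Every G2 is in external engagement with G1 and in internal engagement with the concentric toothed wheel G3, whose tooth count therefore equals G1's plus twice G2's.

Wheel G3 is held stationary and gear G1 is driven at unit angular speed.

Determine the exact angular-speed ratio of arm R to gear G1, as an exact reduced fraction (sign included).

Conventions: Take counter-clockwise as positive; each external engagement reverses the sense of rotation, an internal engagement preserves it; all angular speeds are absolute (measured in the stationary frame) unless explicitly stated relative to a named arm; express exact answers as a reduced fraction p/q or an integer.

23/68

recognized (axles ride arm R): planetary set, 23/11/45 teeth
ring teeth: 23 + 2·11 = 45
23(ω_sun−ω_arm) = −45(ω_ring−ω_arm),  ω_ring = 0, ω_sun = 1
23(1−ω_arm) = −45(0−ω_arm)  ⇒  68·ω_arm = 23  ⇒  ω_arm = 23/68
ω_out/ω_in = 23/68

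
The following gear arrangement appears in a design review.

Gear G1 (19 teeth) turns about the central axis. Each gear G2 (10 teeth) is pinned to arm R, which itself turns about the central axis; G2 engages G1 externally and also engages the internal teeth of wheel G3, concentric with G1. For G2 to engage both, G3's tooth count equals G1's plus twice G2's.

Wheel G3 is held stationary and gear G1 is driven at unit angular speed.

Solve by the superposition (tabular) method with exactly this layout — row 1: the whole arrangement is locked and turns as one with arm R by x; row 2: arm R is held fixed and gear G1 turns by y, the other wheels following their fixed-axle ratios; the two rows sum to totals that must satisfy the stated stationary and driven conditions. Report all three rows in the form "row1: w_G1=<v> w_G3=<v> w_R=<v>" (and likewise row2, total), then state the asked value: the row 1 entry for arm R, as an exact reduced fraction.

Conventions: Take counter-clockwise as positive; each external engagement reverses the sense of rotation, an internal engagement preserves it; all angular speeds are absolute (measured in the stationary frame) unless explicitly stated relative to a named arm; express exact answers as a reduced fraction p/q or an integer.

row1: w_G1=19/58 w_G3=19/58 w_R=19/58
row2: w_G1=39/58 w_G3=-19/58 w_R=0
total: w_G1=1 w_G3=0 w_R=19/58
asked value: 19/58

recognized (axles ride arm R): planetary set, 19/10/39 teeth
superposition row 1 [locked train]: every member turns x
row 2 (arm held, sun turns y): ω_ring = −(19/39)·y, ω_arm = 0
boundary: total ω_ring = x − (19/39)·y = 0 and total ω_sun = x + y = 1  ⇒  y = 39/58, x = 19/58
row 2 ring = −(19/39)·39/58 = -19/58
totals (row 1 + row 2): sun 19/58 + 39/58 = 1, ring 19/58 + (-19/58) = 0, arm 19/58 + 0 = 19/58
asked cell (row1, arm) = 19/58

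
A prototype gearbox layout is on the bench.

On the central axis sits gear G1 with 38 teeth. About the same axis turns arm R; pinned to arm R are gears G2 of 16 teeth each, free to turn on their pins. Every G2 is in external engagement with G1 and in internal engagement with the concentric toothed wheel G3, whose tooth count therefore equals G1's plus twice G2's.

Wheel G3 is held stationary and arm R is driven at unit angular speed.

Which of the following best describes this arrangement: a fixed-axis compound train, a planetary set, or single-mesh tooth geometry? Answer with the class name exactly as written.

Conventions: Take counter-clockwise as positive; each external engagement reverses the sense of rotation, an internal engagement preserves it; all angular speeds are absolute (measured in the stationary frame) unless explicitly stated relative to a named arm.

planetary set

class = planetary set [G3 = 38+2·16 = 70; Willis about the carrier]
classification: planetary set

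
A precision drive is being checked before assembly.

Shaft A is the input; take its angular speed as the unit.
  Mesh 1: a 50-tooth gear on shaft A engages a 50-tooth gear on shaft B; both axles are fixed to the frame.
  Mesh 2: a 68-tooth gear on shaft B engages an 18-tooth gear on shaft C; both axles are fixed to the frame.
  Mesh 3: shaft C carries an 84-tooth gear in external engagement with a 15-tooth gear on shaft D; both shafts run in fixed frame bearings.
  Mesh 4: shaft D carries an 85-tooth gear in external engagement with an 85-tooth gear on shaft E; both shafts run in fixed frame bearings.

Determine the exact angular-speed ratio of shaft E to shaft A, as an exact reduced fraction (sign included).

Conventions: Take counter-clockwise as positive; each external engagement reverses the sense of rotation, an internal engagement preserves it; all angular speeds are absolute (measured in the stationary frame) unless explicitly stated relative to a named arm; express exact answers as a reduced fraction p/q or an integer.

class = fixed-axis compound train [4 meshes; 4 ratios multiply, 4 sense flips]
mesh 1 [50T→50T]: running ratio 1, sense −
mesh 2 [68T→18T]: running ratio 34/9, sense +
mesh 3 [84T→15T]: running ratio 952/45, sense −
mesh 4 [85T→85T]: running ratio 952/45, sense +
ω_out/ω_in = 952/45

952/45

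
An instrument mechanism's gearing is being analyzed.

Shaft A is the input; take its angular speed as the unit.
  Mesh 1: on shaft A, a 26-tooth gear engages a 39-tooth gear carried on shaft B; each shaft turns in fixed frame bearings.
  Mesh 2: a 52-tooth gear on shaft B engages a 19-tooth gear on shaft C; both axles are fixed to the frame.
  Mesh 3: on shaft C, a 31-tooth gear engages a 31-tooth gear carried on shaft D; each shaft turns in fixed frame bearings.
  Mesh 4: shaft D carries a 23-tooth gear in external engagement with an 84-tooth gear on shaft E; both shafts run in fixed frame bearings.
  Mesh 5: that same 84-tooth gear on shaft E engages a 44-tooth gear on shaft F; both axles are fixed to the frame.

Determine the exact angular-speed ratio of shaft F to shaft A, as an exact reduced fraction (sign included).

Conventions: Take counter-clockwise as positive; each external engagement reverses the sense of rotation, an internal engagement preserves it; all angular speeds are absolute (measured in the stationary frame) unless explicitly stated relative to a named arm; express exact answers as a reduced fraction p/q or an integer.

class = fixed-axis compound train [5 meshes; 5 ratios multiply, 5 sense flips]
mesh 1 [26T→39T]: running ratio 2/3, sense −
mesh 2 [52T→19T]: running ratio 104/57, sense +
mesh 3 [31T→31T]: running ratio 104/57, sense −
mesh 4 [23T→84T]: running ratio 598/1197, sense +
mesh 5 [84T→44T]: running ratio 598/627, sense −
ω_out/ω_in = -598/627

-598/627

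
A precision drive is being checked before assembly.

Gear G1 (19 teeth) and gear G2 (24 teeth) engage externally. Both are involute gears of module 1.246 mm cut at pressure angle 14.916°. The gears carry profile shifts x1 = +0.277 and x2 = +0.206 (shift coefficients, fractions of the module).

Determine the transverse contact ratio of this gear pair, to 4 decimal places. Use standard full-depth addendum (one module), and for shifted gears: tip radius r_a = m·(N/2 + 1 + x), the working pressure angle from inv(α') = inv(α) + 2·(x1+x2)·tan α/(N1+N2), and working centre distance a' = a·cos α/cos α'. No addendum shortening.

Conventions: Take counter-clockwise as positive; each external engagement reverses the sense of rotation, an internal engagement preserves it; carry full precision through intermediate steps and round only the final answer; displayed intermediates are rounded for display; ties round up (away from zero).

1.6301

class = single-mesh tooth geometry [involute pair 19T × 24T, m = 1.246]
base radii: r_b1 = 11.438143, r_b2 = 14.448181
tip radii: r_a1 = 13.428142, r_a2 = 16.454676
inv(α') = inv(14.916°) + 2·(+0.277+0.206)·tan α/(19+24) = 0.01202938  ⇒  α' = 18.66223°
a' = a·cos α / cos α' = 26.7890·cos 14.916°/cos 18.66223° = 27.322924
action lengths: √(r_a1²−r_b1²) = 7.034478, √(r_a2²−r_b2²) = 7.874416
base pitch p_b = π·m·cos α = 3.782525
CR = (7.034478 + 7.874416 − 27.322924·sin 18.66223°)/3.782525 = 1.630095
contact ratio ≈ 1.6301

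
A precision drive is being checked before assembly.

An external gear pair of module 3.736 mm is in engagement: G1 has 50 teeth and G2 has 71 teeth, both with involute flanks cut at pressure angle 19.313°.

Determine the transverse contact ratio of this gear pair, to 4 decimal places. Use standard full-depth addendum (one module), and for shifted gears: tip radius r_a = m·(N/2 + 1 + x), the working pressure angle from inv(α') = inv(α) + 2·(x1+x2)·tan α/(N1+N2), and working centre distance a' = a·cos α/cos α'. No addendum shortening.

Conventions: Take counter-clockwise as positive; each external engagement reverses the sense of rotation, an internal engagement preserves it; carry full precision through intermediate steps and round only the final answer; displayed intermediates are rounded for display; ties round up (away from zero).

1.8222

class = single-mesh tooth geometry [involute pair 50T × 71T, m = 3.736]
base radii: r_b1 = 88.144002, r_b2 = 125.164483
tip radii: r_a1 = 97.136000, r_a2 = 136.364000
no profile shift: α' = α, a' = a
action lengths: √(r_a1²−r_b1²) = 40.817121, √(r_a2²−r_b2²) = 54.120168
base pitch p_b = π·m·cos α = 11.076502
CR = (40.817121 + 54.120168 − 226.028000·sin 19.31300°)/11.076502 = 1.822180
contact ratio ≈ 1.8222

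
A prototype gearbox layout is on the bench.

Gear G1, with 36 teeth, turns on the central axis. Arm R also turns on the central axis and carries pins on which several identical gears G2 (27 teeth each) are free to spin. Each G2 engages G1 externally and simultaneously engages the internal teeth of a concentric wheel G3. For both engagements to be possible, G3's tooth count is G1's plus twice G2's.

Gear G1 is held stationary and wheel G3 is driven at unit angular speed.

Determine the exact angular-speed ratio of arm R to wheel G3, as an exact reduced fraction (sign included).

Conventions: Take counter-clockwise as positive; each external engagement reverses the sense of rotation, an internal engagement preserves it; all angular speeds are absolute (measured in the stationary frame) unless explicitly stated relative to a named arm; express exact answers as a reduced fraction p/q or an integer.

5/7

recognized (axles ride arm R): planetary set, 36/27/90 teeth
ring teeth: 36 + 2·27 = 90
36(ω_sun−ω_arm) = −90(ω_ring−ω_arm),  ω_sun = 0, ω_ring = 1
36(0−ω_arm) = −90(1−ω_arm)  ⇒  126·ω_arm = 90  ⇒  ω_arm = 5/7
ω_out/ω_in = 5/7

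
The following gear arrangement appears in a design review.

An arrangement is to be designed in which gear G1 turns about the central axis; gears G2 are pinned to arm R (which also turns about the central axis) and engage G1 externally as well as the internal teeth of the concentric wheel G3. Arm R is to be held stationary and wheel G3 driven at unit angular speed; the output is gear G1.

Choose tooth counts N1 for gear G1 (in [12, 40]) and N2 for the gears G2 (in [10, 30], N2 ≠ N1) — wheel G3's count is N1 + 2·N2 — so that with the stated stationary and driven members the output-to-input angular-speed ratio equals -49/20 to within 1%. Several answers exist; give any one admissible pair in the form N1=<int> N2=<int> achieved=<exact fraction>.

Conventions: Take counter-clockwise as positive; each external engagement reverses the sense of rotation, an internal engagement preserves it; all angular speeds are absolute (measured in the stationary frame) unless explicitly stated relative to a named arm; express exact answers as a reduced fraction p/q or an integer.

N1=40 N2=29 achieved=-49/20

topology: planetary set — design target -49/20, arm = carrier (Willis)
Willis with ω_arm = 0: ω_sun/ω_ring = −N3/N1; set equal to -49/20  ⇒  N3/N1 = −(-49/20) = 49/20
N3 = N1 + 2·N2  ⇒  N2/N1 = (N3/N1 − 1)/2 = (49/20 − 1)/2 = 29/40
smallest multiple with N1 ≥ 12 and N2 ≥ 10: k = 1  ⇒  N1 = 1·40 = 40, N2 = 1·29 = 29 (N1 ≤ 40, N2 ≤ 30, N2 ≠ N1 ✓), N3 = 40 + 2·29 = 98
check: −N3/N1 with N1 = 40, N3 = 98 gives -49/20; |achieved − target| = 0 ≤ 49/2000 ✓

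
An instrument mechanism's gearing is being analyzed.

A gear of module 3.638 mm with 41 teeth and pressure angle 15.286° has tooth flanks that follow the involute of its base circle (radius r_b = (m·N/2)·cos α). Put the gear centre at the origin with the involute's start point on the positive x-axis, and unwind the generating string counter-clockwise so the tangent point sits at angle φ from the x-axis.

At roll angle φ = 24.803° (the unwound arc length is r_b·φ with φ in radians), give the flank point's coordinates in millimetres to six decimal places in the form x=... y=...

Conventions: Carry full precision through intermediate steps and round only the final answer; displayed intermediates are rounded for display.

x=78.368736 y=1.909135

single-mesh involute tooth geometry (41T wheel at module 3.638)
pitch radius r_p = m·N/2 = 3.638·41/2 = 74.579000
base radius r_b = r_p·cos α = 74.579000·cos 15.286° = 71.940534
roll angle φ = 24.803° = 0.43289401 rad
x = r_b·(cos φ + φ·sin φ) = 78.368736
y = r_b·(sin φ − φ·cos φ) = 1.909135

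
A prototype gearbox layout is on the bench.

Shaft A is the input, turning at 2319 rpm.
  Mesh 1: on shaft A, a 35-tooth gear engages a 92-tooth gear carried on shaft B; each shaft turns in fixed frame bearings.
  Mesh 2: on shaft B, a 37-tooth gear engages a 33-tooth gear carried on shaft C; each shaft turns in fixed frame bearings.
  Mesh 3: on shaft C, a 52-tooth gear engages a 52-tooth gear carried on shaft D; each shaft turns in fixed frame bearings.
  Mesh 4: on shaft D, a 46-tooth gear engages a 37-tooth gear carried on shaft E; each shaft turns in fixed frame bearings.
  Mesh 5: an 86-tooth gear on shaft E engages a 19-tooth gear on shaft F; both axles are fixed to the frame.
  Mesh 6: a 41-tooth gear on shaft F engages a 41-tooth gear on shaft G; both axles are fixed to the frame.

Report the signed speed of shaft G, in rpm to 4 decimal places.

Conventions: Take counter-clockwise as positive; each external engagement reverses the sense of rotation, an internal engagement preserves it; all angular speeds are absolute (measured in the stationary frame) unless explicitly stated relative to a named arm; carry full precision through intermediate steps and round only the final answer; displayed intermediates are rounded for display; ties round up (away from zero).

topology: fixed-axis compound train — 6 meshes, A→G
mesh 1 [35T→92T]: ω = 2319.0000×35/92 = 882.2283 rpm, sense flips to −
mesh 2 [37T→33T]: ω = 882.2283×37/33 = 989.1650 rpm, sense flips to +
mesh 3 [52T→52T]: ω = 989.1650×52/52 = 989.1650 rpm, sense flips to −
mesh 4 [46T→37T]: ω = 989.1650×46/37 = 1229.7727 rpm, sense flips to +
mesh 5 [86T→19T]: ω = 1229.7727×86/19 = 5566.3397 rpm, sense flips to −
mesh 6 [41T→41T]: ω = 5566.3397×41/41 = 5566.3397 rpm, sense flips to +
signed output speed = +5566.3397 rpm

+5566.3397 rpm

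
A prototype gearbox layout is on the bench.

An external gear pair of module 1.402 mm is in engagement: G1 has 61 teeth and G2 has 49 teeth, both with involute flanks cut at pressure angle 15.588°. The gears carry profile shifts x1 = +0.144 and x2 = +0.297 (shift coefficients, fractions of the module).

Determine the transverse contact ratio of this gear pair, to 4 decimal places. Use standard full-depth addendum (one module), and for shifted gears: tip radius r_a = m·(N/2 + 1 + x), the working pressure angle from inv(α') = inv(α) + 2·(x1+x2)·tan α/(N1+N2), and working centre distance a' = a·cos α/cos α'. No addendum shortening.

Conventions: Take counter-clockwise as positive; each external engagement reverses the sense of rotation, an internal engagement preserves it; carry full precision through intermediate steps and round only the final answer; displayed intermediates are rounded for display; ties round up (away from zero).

topology: single-mesh involute geometry — m = 1.402, 61T/49T pair
base radii: r_b1 = 41.188202, r_b2 = 33.085605
tip radii: r_a1 = 44.364888, r_a2 = 36.167394
inv(α') = inv(15.588°) + 2·(+0.144+0.297)·tan α/(61+49) = 0.00915425  ⇒  α' = 17.07901°
a' = a·cos α / cos α' = 77.1100·cos 15.588°/cos 17.07901° = 77.700341
action lengths: √(r_a1²−r_b1²) = 16.485609, √(r_a2²−r_b2²) = 14.609009
base pitch p_b = π·m·cos α = 4.242510
CR = (16.485609 + 14.609009 − 77.700341·sin 17.07901°)/4.242510 = 1.950446
contact ratio ≈ 1.9504

1.9504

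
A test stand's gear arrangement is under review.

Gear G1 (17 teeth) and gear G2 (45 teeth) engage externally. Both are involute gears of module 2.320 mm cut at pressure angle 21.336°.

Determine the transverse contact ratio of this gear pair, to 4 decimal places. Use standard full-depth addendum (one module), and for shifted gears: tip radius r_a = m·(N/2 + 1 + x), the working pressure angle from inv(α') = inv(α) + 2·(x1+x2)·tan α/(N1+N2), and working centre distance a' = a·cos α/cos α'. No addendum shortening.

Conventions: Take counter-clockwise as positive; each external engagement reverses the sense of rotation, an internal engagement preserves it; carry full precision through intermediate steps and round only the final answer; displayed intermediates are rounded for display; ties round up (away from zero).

1.5727

single-mesh involute tooth geometry (17T engaging 45T at module 2.320)
base radii: r_b1 = 18.368447, r_b2 = 48.622358
tip radii: r_a1 = 22.040000, r_a2 = 54.520000
no profile shift: α' = α, a' = a
action lengths: √(r_a1²−r_b1²) = 12.180385, √(r_a2²−r_b2²) = 24.663671
base pitch p_b = π·m·cos α = 6.788962
CR = (12.180385 + 24.663671 − 71.920000·sin 21.33600°)/6.788962 = 1.572690
contact ratio ≈ 1.5727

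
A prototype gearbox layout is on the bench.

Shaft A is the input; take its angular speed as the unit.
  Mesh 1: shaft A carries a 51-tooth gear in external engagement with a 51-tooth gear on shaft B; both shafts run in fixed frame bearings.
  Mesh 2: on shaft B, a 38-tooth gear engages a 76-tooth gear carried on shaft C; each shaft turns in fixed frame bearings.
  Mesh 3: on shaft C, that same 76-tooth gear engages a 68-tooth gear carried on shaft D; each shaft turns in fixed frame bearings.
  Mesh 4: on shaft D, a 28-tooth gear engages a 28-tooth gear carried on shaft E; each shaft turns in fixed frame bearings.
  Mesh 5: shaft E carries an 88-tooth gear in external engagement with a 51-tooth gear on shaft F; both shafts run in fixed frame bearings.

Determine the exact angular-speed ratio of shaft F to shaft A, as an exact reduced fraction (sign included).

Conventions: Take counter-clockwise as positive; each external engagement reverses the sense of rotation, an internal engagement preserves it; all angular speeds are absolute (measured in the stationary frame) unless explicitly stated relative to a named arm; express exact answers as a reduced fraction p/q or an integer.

class = fixed-axis compound train [5 meshes; 5 ratios multiply, 5 sense flips]
mesh 1 [51T→51T]: running ratio 1, sense −
mesh 2 [38T→76T]: running ratio 1/2, sense +
mesh 3 [76T→68T]: running ratio 19/34, sense −
mesh 4 [28T→28T]: running ratio 19/34, sense +
mesh 5 [88T→51T]: running ratio 836/867, sense −
ω_out/ω_in = -836/867

-836/867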